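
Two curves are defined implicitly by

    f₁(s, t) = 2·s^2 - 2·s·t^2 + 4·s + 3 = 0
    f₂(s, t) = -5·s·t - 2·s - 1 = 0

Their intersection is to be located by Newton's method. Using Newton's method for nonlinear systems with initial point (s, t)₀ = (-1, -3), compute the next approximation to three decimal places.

At (-1, -3): F = (19.000, -14.000).
Jacobian J = [[4·s - 2·t^2 + 4, -4·s·t], [-5·t - 2, -5·s]].
At the point, J = [[-18.000, -12.000], [13.000, 5.000]] (det J = 66.000).
Solving J·Δ = −F gives Δ = (1.106, -0.076).
Then the next iterate is (s, t)₁ = (0.106, -3.076).

(0.106, -3.076)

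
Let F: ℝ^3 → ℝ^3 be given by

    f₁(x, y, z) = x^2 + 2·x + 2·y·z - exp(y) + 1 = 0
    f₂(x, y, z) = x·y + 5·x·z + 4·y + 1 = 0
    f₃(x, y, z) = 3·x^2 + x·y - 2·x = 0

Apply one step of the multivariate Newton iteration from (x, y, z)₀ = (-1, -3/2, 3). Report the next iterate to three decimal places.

(-0.396, -0.741, 1.387)

At (-1, -3/2, 3): F = (-9.22313, -18.500, 6.500).
Jacobian J = [[2·x + 2, 2·z - exp(y), 2·y], [y + 5·z, x + 4, 5·x], [6·x + y - 2, x, 0]].
At the point, J = [[0.000, 5.77687, -3.000], [13.500, 3.000, -5.000], [-9.500, -1.000, 0.000]] (det J = 229.40132).
Solving J·Δ = −F gives Δ = (0.604, 0.759, -1.613).
Then the next iterate is (x, y, z)₁ = (-0.396, -0.741, 1.387).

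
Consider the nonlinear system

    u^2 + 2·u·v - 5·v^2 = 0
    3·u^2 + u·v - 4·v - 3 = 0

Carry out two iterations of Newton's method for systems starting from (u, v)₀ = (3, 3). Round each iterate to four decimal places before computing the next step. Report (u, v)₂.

At (3, 3): F = (-18.0000, 21.0000).
Jacobian J = [[2·u + 2·v, 2·u - 10·v], [6·u + v, u - 4]].
At the point, J = [[12.0000, -24.0000], [21.0000, -1.0000]] (det J = 492.0000).
Solving J·Δ = −F gives Δ = (-1.0610, -1.2805).
Then the next iterate is (u, v)₁ = (1.9390, 1.7195).
Round to (1.9390, 1.7195) and repeat: F = (-4.355459, 4.735273), J = [[7.3170, -13.3170], [13.3535, -2.0610]].
Δ = (-0.4426, -0.5703), so (u, v)₂ = (1.4964, 1.1492).

(1.4964, 1.1492)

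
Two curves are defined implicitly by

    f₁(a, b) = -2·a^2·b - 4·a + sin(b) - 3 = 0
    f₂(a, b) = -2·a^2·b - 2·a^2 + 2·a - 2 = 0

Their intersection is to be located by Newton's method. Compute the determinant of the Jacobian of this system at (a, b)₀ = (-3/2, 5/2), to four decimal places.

72.4263

J = [[-4·a·b - 4, -2·a^2 + cos(b)], [-4·a·b - 4·a + 2, -2·a^2]].
At the point, J = [[11.0000, -5.301144], [23.0000, -4.5000]].
det J = 72.4263.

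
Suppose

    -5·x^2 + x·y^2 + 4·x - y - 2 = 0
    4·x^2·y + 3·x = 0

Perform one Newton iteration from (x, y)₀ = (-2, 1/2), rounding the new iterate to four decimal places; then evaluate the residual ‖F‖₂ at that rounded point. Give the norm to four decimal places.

8.3293

At (-2, 1/2): F = (-31.0000, 2.0000).
Jacobian J = [[-10·x + y^2 + 4, 2·x·y - 1], [8·x·y + 3, 4·x^2]].
At the point, J = [[24.2500, -3.0000], [-5.0000, 16.0000]] (det J = 373.0000).
Solving J·Δ = −F gives Δ = (1.3137, 0.2855).
Then the next iterate is (x, y)₁ = (-0.6863, 0.7855).
Re-evaluating at (-0.6863, 0.7855): F = (-8.309193, -0.578994), so ‖F‖₂ = 8.3293.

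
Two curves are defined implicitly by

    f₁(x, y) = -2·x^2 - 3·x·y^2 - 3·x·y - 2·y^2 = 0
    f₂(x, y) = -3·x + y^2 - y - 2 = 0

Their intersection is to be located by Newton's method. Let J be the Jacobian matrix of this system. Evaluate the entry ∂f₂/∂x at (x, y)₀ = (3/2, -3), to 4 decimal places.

∂f₂/∂x = -3.
At (3/2, -3) this is -3.0000.

-3.0000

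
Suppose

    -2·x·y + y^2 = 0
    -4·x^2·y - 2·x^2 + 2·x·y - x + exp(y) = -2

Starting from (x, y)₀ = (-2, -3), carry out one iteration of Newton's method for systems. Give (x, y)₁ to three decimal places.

At (-2, -3): F = (-3.000, 56.04979).
Jacobian J = [[-2·y, -2·x + 2·y], [-8·x·y - 4·x + 2·y - 1, -4·x^2 + 2·x + exp(y)]].
At the point, J = [[6.000, -2.000], [-47.000, -19.95021]] (det J = -213.70128).
Solving J·Δ = −F gives Δ = (0.805, 0.914).
Then the next iterate is (x, y)₁ = (-1.195, -2.086).

(-1.195, -2.086)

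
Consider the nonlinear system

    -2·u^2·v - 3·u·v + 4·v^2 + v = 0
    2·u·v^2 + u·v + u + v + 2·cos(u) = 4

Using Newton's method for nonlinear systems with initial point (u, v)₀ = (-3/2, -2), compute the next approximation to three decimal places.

(-0.220, -1.579)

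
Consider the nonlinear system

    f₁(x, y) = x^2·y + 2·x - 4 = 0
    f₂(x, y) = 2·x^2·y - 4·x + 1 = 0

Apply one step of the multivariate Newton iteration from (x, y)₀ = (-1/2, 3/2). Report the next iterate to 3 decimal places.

At (-1/2, 3/2): F = (-4.625, 3.750).
Jacobian J = [[2·x·y + 2, x^2], [4·x·y - 4, 2·x^2]].
At the point, J = [[0.500, 0.250], [-7.000, 0.500]] (det J = 2.000).
Solving J·Δ = −F gives Δ = (1.625, 15.250).
Then the next iterate is (x, y)₁ = (1.125, 16.750).

(1.125, 16.750)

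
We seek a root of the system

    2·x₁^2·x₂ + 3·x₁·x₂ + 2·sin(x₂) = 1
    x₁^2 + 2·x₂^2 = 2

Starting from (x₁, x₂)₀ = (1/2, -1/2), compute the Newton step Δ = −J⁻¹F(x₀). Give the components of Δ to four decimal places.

At (1/2, -1/2): F = (-2.958851, -1.2500).
Jacobian J = [[4·x₁·x₂ + 3·x₂, 2·x₁^2 + 3·x₁ + 2·cos(x₂)], [2·x₁, 4·x₂]].
At the point, J = [[-2.5000, 3.755165], [1.0000, -2.0000]] (det J = 1.244835).
Solving J·Δ = −F gives Δ = (-8.5246, -4.8873).

(-8.5246, -4.8873)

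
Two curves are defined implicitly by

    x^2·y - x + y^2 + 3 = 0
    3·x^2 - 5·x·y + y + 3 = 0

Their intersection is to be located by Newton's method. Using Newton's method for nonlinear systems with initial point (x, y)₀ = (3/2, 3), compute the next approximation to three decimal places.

At (3/2, 3): F = (17.250, -9.750).
Jacobian J = [[2·x·y - 1, x^2 + 2·y], [6·x - 5·y, -5·x + 1]].
At the point, J = [[8.000, 8.250], [-6.000, -6.500]] (det J = -2.500).
Solving J·Δ = −F gives Δ = (-12.675, 10.200).
Then the next iterate is (x, y)₁ = (-11.175, 13.200).

(-11.175, 13.200)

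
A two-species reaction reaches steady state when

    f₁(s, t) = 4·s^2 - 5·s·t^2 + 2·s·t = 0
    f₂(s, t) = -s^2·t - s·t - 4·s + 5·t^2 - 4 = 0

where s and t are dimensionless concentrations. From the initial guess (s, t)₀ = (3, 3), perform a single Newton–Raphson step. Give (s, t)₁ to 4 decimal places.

(2.1367, 2.1899)

At (3, 3): F = (-81.0000, -7.0000).
Jacobian J = [[8·s - 5·t^2 + 2·t, -10·s·t + 2·s], [-2·s·t - t - 4, -s^2 - s + 10·t]].
At the point, J = [[-15.0000, -84.0000], [-25.0000, 18.0000]] (det J = -2370.0000).
Solving J·Δ = −F gives Δ = (-0.8633, -0.8101).
Then the next iterate is (s, t)₁ = (2.1367, 2.1899).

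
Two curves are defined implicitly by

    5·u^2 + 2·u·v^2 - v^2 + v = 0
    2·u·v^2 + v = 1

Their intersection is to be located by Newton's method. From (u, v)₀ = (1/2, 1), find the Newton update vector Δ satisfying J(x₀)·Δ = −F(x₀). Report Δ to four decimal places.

At (1/2, 1): F = (2.2500, 1.0000).
Jacobian J = [[10·u + 2·v^2, 4·u·v - 2·v + 1], [2·v^2, 4·u·v + 1]].
At the point, J = [[7.0000, 1.0000], [2.0000, 3.0000]] (det J = 19.0000).
Solving J·Δ = −F gives Δ = (-0.3026, -0.1316).

(-0.3026, -0.1316)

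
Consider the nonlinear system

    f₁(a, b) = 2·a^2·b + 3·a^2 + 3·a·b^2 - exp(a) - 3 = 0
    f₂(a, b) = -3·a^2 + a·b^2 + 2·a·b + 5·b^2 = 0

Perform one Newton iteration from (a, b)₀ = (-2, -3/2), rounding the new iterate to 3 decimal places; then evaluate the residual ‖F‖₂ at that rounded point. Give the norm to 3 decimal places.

5.374

At (-2, -3/2): F = (-16.63534, 0.750).
Jacobian J = [[4·a·b + 6·a + 3·b^2 - exp(a), 2·a^2 + 6·a·b], [-6·a + b^2 + 2·b, 2·a·b + 2·a + 10·b]].
At the point, J = [[6.61466, 26.000], [11.250, -13.000]] (det J = -378.49064).
Solving J·Δ = −F gives Δ = (0.520, 0.508).
Then the next iterate is (a, b)₁ = (-1.480, -0.992).
Re-evaluating at (-1.480, -0.992): F = (-5.37144, -0.17097), so ‖F‖₂ = 5.374.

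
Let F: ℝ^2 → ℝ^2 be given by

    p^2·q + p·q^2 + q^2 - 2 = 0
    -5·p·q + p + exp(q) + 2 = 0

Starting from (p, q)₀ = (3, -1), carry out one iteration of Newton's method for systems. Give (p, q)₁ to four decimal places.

(1.7782, -0.1090)

At (3, -1): F = (-7.0000, 20.367879).
Jacobian J = [[2·p·q + q^2, p^2 + 2·p·q + 2·q], [-5·q + 1, -5·p + exp(q)]].
At the point, J = [[-5.0000, 1.0000], [6.0000, -14.632121]] (det J = 67.160603).
Solving J·Δ = −F gives Δ = (-1.2218, 0.8910).
Then the next iterate is (p, q)₁ = (1.7782, -0.1090).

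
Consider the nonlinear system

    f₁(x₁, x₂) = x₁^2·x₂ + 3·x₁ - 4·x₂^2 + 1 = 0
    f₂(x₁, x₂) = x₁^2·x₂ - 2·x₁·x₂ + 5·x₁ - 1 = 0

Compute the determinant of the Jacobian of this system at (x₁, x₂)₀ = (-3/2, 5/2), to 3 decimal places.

-156.750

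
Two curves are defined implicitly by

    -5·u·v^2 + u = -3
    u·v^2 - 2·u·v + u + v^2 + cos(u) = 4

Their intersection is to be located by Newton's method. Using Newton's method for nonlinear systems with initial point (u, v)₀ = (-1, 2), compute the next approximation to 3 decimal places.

(-0.289, 1.575)

At (-1, 2): F = (22.000, -0.45970).
Jacobian J = [[-5·v^2 + 1, -10·u·v], [v^2 - 2·v - sin(u) + 1, 2·u·v - 2·u + 2·v]].
At the point, J = [[-19.000, 20.000], [1.84147, 2.000]] (det J = -74.82942).
Solving J·Δ = −F gives Δ = (0.711, -0.425).
Then the next iterate is (u, v)₁ = (-0.289, 1.575).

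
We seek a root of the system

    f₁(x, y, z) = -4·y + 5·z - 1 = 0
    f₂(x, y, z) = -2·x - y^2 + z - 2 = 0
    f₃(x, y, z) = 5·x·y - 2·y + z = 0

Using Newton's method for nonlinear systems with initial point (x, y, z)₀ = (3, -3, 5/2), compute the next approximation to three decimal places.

At (3, -3, 5/2): F = (23.500, -14.500, -36.500).
Jacobian J = [[0, -4, 5], [-2, -2·y, 1], [5·y, 5·x - 2, 1]].
At the point, J = [[0.000, -4.000, 5.000], [-2.000, 6.000, 1.000], [-15.000, 13.000, 1.000]] (det J = 372.000).
Solving J·Δ = −F gives Δ = (-0.204, 2.763, -2.489).
Then the next iterate is (x, y, z)₁ = (2.796, -0.237, 0.011).

(2.796, -0.237, 0.011)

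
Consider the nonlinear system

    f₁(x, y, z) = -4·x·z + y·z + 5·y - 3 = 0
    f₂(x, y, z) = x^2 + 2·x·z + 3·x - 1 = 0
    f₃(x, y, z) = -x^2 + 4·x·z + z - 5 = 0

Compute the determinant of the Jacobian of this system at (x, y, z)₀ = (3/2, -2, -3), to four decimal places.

-90.0000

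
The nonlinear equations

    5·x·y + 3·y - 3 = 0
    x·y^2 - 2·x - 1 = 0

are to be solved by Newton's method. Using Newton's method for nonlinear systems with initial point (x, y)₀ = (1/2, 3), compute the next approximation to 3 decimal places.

At (1/2, 3): F = (13.500, 2.500).
Jacobian J = [[5·y, 5·x + 3], [y^2 - 2, 2·x·y]].
At the point, J = [[15.000, 5.500], [7.000, 3.000]] (det J = 6.500).
Solving J·Δ = −F gives Δ = (-4.115, 8.769).
Then the next iterate is (x, y)₁ = (-3.615, 11.769).

(-3.615, 11.769)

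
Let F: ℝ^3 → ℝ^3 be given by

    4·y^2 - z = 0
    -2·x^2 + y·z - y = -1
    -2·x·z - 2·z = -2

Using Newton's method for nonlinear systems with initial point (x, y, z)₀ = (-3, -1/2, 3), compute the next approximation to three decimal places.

(-1.524, -0.679, 1.714)

At (-3, -1/2, 3): F = (-2.000, -18.000, 14.000).
Jacobian J = [[0, 8·y, -1], [-4·x, z - 1, y], [-2·z, 0, -2·x - 2]].
At the point, J = [[0.000, -4.000, -1.000], [12.000, 2.000, -0.500], [-6.000, 0.000, 4.000]] (det J = 168.000).
Solving J·Δ = −F gives Δ = (1.476, -0.179, -1.286).
Then the next iterate is (x, y, z)₁ = (-1.524, -0.679, 1.714).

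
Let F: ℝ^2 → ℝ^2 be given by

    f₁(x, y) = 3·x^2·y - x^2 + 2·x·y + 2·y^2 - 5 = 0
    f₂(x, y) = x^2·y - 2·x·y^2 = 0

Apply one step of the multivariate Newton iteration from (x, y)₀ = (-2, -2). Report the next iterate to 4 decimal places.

At (-2, -2): F = (-17.0000, 8.0000).
Jacobian J = [[6·x·y - 2·x + 2·y, 3·x^2 + 2·x + 4·y], [2·x·y - 2·y^2, x^2 - 4·x·y]].
At the point, J = [[24.0000, 0.0000], [0.0000, -12.0000]] (det J = -288.0000).
Solving J·Δ = −F gives Δ = (0.7083, 0.6667).
Then the next iterate is (x, y)₁ = (-1.2917, -1.3333).

(-1.2917, -1.3333)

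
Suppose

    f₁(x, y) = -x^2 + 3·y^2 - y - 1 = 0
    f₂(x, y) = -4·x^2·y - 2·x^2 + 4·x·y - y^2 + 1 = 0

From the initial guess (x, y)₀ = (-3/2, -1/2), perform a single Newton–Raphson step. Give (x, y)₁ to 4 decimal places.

At (-3/2, -1/2): F = (-2.0000, 3.7500).
Jacobian J = [[-2·x, 6·y - 1], [-8·x·y - 4·x + 4·y, -4·x^2 + 4·x - 2·y]].
At the point, J = [[3.0000, -4.0000], [-2.0000, -14.0000]] (det J = -50.0000).
Solving J·Δ = −F gives Δ = (0.8600, 0.1450).
Then the next iterate is (x, y)₁ = (-0.6400, -0.3550).

(-0.6400, -0.3550)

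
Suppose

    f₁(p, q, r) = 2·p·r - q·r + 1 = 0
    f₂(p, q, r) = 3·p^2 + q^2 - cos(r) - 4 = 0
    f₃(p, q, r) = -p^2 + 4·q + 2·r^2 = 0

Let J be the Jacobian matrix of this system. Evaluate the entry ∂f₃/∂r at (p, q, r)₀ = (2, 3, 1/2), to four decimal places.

∂f₃/∂r = 4·r.
At (2, 3, 1/2) this is 2.0000.

2.0000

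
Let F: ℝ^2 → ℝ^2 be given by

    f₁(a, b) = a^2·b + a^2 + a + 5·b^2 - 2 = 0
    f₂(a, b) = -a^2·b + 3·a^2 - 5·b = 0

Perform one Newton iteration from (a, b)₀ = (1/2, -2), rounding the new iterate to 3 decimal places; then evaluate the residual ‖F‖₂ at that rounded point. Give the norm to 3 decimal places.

8.400

At (1/2, -2): F = (18.250, 11.250).
Jacobian J = [[2·a·b + 2·a + 1, a^2 + 10·b], [-2·a·b + 6·a, -a^2 - 5]].
At the point, J = [[0.000, -19.750], [5.000, -5.250]] (det J = 98.750).
Solving J·Δ = −F gives Δ = (-1.280, 0.924).
Then the next iterate is (a, b)₁ = (-0.780, -1.076).
Re-evaluating at (-0.780, -1.076): F = (2.96264, 7.85984), so ‖F‖₂ = 8.400.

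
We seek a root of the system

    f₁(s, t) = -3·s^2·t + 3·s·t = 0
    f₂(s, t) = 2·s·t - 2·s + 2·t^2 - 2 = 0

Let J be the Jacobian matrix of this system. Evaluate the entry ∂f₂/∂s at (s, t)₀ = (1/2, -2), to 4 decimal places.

-6.0000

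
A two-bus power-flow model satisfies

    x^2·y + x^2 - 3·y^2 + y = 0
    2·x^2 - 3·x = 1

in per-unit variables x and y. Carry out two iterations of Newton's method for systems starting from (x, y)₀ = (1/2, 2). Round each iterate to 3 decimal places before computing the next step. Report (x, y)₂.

(-0.611, -4.039)

At (1/2, 2): F = (-9.250, -2.000).
Jacobian J = [[2·x·y + 2·x, x^2 - 6·y + 1], [4·x - 3, 0]].
At the point, J = [[3.000, -10.750], [-1.000, 0.000]] (det J = -10.750).
Solving J·Δ = −F gives Δ = (-2.000, -1.419).
Then the next iterate is (x, y)₁ = (-1.500, 0.581).
Round to (-1.500, 0.581) and repeat: F = (3.12557, 8.000), J = [[-4.743, -0.236], [-9.000, 0.000]].
Δ = (0.889, -4.620), so (x, y)₂ = (-0.611, -4.039).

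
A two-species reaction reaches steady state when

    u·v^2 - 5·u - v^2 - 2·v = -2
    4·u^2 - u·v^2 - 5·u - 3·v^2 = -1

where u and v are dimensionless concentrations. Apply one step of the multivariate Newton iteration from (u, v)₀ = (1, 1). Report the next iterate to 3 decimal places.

(0.111, 0.278)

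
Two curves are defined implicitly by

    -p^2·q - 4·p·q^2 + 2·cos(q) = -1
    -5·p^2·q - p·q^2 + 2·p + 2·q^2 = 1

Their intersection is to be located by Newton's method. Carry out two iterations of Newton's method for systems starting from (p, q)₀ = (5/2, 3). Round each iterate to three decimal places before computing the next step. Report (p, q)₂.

At (5/2, 3): F = (-109.72998, -94.250).
Jacobian J = [[-2·p·q - 4·q^2, -p^2 - 8·p·q - 2·sin(q)], [-10·p·q - q^2 + 2, -5·p^2 - 2·p·q + 4·q]].
At the point, J = [[-51.000, -66.53224], [-82.000, -34.250]] (det J = -3708.89368).
Solving J·Δ = −F gives Δ = (-0.677, -1.130).
Then the next iterate is (p, q)₁ = (1.823, 1.870).
Round to (1.823, 1.870) and repeat: F = (-31.30354, -27.80817), J = [[-20.80562, -32.50655], [-35.587, -15.95466]].
Δ = (-0.490, -0.649), so (p, q)₂ = (1.333, 1.221).

(1.333, 1.221)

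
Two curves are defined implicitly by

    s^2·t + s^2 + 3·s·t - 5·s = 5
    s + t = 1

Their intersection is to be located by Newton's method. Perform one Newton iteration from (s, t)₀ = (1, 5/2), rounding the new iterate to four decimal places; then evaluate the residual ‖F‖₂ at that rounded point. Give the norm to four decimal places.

At (1, 5/2): F = (1.0000, 2.5000).
Jacobian J = [[2·s·t + 2·s + 3·t - 5, s^2 + 3·s], [1, 1]].
At the point, J = [[9.5000, 4.0000], [1.0000, 1.0000]] (det J = 5.5000).
Solving J·Δ = −F gives Δ = (1.6364, -4.1364).
Then the next iterate is (s, t)₁ = (2.6364, -1.6364).
Re-evaluating at (2.6364, -1.6364): F = (-35.547980, 0.0000), so ‖F‖₂ = 35.5480.

35.5480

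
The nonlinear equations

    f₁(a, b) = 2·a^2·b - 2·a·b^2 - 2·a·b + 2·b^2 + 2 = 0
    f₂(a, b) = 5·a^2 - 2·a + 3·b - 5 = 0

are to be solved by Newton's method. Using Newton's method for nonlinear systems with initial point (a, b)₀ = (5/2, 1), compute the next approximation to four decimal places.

(1.4773, 0.7576)

At (5/2, 1): F = (6.5000, 24.2500).
Jacobian J = [[4·a·b - 2·b^2 - 2·b, 2·a^2 - 4·a·b - 2·a + 4·b], [10·a - 2, 3]].
At the point, J = [[6.0000, 1.5000], [23.0000, 3.0000]] (det J = -16.5000).
Solving J·Δ = −F gives Δ = (-1.0227, -0.2424).
Then the next iterate is (a, b)₁ = (1.4773, 0.7576).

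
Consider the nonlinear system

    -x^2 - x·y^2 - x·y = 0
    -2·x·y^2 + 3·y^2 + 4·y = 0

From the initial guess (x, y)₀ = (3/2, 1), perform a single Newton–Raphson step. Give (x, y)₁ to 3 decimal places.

(1.397, -0.052)

At (3/2, 1): F = (-5.250, 4.000).
Jacobian J = [[-2·x - y^2 - y, -2·x·y - x], [-2·y^2, -4·x·y + 6·y + 4]].
At the point, J = [[-5.000, -4.500], [-2.000, 4.000]] (det J = -29.000).
Solving J·Δ = −F gives Δ = (-0.103, -1.052).
Then the next iterate is (x, y)₁ = (1.397, -0.052).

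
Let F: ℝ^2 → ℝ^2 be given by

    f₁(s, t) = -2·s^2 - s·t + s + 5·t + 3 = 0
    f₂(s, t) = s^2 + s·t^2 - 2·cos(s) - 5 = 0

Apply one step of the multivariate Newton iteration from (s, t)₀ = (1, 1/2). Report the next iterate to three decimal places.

At (1, 1/2): F = (4.000, -4.83060).
Jacobian J = [[-4·s - t + 1, -s + 5], [2·s + t^2 + 2·sin(s), 2·s·t]].
At the point, J = [[-3.500, 4.000], [3.93294, 1.000]] (det J = -19.23177).
Solving J·Δ = −F gives Δ = (1.213, 0.061).
Then the next iterate is (s, t)₁ = (2.213, 0.561).

(2.213, 0.561)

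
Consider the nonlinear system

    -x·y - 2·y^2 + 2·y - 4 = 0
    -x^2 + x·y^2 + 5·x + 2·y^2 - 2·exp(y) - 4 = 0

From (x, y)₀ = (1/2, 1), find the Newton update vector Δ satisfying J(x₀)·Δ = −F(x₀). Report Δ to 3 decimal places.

At (1/2, 1): F = (-4.500, -4.68656).
Jacobian J = [[-y, -x - 4·y + 2], [-2·x + y^2 + 5, 2·x·y + 4·y - 2·exp(y)]].
At the point, J = [[-1.000, -2.500], [5.000, -0.43656]] (det J = 12.93656).
Solving J·Δ = −F gives Δ = (0.754, -2.102).

(0.754, -2.102)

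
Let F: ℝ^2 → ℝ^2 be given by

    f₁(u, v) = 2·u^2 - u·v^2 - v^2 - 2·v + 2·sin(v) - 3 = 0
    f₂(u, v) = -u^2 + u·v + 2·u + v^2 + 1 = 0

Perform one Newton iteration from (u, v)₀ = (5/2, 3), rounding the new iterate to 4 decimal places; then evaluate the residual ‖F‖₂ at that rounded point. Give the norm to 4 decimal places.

726.5580

At (5/2, 3): F = (-27.717760, 16.2500).
Jacobian J = [[4·u - v^2, -2·u·v - 2·v + 2·cos(v) - 2], [-2·u + v + 2, u + 2·v]].
At the point, J = [[1.0000, -24.979985], [0.0000, 8.5000]] (det J = 8.5000).
Solving J·Δ = −F gives Δ = (-20.0381, -1.9118).
Then the next iterate is (u, v)₁ = (-17.5381, 1.0882).
Re-evaluating at (-17.5381, 1.0882): F = (631.349164, -359.561933), so ‖F‖₂ = 726.5580.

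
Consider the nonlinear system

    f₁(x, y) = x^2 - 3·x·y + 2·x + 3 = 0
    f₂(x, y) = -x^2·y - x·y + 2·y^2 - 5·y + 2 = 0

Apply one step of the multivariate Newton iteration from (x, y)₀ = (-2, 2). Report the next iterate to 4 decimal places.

(-1.1136, 0.6818)

At (-2, 2): F = (15.0000, -4.0000).
Jacobian J = [[2·x - 3·y + 2, -3·x], [-2·x·y - y, -x^2 - x + 4·y - 5]].
At the point, J = [[-8.0000, 6.0000], [6.0000, 1.0000]] (det J = -44.0000).
Solving J·Δ = −F gives Δ = (0.8864, -1.3182).
Then the next iterate is (x, y)₁ = (-1.1136, 0.6818).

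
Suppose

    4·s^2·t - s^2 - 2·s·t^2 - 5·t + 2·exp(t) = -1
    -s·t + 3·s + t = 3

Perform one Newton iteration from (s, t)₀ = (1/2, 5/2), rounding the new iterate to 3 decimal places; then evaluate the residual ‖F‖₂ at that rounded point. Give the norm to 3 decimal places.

At (1/2, 5/2): F = (8.86499, -0.250).
Jacobian J = [[8·s·t - 2·s - 2·t^2, 4·s^2 - 4·s·t + 2·exp(t) - 5], [-t + 3, -s + 1]].
At the point, J = [[-3.500, 15.36499], [0.500, 0.500]] (det J = -9.43249).
Solving J·Δ = −F gives Δ = (0.877, -0.377).
Then the next iterate is (s, t)₁ = (1.377, 2.123).
Re-evaluating at (1.377, 2.123): F = (8.89050, 0.33063), so ‖F‖₂ = 8.897.

8.897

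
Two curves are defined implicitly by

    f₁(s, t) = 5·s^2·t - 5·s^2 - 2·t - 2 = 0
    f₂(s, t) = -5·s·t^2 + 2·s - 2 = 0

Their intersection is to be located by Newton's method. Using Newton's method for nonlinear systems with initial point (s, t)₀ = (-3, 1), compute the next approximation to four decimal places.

(0.2636, 1.0930)

At (-3, 1): F = (-4.0000, 7.0000).
Jacobian J = [[10·s·t - 10·s, 5·s^2 - 2], [-5·t^2 + 2, -10·s·t]].
At the point, J = [[0.0000, 43.0000], [-3.0000, 30.0000]] (det J = 129.0000).
Solving J·Δ = −F gives Δ = (3.2636, 0.0930).
Then the next iterate is (s, t)₁ = (0.2636, 1.0930).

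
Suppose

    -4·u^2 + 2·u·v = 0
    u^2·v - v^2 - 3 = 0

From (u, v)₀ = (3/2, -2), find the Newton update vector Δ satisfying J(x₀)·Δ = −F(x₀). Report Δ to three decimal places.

At (3/2, -2): F = (-15.000, -11.500).
Jacobian J = [[-8·u + 2·v, 2·u], [2·u·v, u^2 - 2·v]].
At the point, J = [[-16.000, 3.000], [-6.000, 6.250]] (det J = -82.000).
Solving J·Δ = −F gives Δ = (-0.723, 1.146).

(-0.723, 1.146)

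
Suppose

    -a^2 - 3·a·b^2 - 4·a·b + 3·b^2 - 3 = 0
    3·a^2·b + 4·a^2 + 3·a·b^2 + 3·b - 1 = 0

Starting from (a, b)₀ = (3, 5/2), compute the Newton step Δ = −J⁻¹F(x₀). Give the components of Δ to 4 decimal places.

(-0.9451, -1.1109)

At (3, 5/2): F = (-79.5000, 166.2500).
Jacobian J = [[-2·a - 3·b^2 - 4·b, -6·a·b - 4·a + 6·b], [6·a·b + 8·a + 3·b^2, 3·a^2 + 6·a·b + 3]].
At the point, J = [[-34.7500, -42.0000], [87.7500, 75.0000]] (det J = 1079.2500).
Solving J·Δ = −F gives Δ = (-0.9451, -1.1109).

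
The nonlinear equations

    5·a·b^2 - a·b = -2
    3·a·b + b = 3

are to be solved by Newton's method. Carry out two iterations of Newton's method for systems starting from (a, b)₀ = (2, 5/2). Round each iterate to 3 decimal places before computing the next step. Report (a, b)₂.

At (2, 5/2): F = (59.500, 14.500).
Jacobian J = [[5·b^2 - b, 10·a·b - a], [3·b, 3·a + 1]].
At the point, J = [[28.750, 48.000], [7.500, 7.000]] (det J = -158.750).
Solving J·Δ = −F gives Δ = (-1.761, -0.185).
Then the next iterate is (a, b)₁ = (0.239, 2.315).
Round to (0.239, 2.315) and repeat: F = (7.85099, 0.97486), J = [[24.48112, 5.29385], [6.945, 1.717]].
Δ = (-1.579, 5.820), so (a, b)₂ = (-1.340, 8.135).

(-1.340, 8.135)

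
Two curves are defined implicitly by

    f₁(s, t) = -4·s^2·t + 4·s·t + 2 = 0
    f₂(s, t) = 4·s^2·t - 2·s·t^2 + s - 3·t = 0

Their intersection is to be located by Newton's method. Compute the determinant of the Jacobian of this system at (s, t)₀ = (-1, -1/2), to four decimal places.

42.0000

J = [[-8·s·t + 4·t, -4·s^2 + 4·s], [8·s·t - 2·t^2 + 1, 4·s^2 - 4·s·t - 3]].
At the point, J = [[-6.0000, -8.0000], [4.5000, -1.0000]].
det J = 42.0000.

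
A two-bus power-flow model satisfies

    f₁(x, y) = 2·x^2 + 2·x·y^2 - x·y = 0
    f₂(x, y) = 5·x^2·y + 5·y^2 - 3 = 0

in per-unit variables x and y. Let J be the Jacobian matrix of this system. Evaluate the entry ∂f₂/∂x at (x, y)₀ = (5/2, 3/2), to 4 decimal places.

∂f₂/∂x = 10·x·y.
At (5/2, 3/2) this is 37.5000.

37.5000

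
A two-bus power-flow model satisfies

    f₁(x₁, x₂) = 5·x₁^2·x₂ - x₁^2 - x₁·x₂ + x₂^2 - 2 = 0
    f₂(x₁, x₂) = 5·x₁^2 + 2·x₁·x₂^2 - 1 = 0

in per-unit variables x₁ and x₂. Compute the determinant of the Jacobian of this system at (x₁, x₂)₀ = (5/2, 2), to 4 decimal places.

J = [[10·x₁·x₂ - 2·x₁ - x₂, 5·x₁^2 - x₁ + 2·x₂], [10·x₁ + 2·x₂^2, 4·x₁·x₂]].
At the point, J = [[43.0000, 32.7500], [33.0000, 20.0000]].
det J = -220.7500.

-220.7500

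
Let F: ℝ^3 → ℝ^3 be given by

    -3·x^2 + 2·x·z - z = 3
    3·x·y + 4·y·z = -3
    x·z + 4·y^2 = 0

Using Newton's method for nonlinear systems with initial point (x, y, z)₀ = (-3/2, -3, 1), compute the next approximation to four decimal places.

At (-3/2, -3, 1): F = (-13.7500, 4.5000, 34.5000).
Jacobian J = [[-6·x + 2·z, 0, 2·x - 1], [3·y, 3·x + 4·z, 4·y], [z, 8·y, x]].
At the point, J = [[11.0000, 0.0000, -4.0000], [-9.0000, -0.5000, -12.0000], [1.0000, -24.0000, -1.5000]] (det J = -4025.7500).
Solving J·Δ = −F gives Δ = (1.0713, 1.5129, -0.4915).
Then the next iterate is (x, y, z)₁ = (-0.4287, -1.4871, 0.5085).

(-0.4287, -1.4871, 0.5085)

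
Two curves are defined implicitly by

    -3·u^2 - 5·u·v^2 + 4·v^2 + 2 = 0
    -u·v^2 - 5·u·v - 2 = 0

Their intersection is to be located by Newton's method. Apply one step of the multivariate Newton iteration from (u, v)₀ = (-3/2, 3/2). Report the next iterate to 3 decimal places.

At (-3/2, 3/2): F = (21.125, 12.625).
Jacobian J = [[-6·u - 5·v^2, -10·u·v + 8·v], [-v^2 - 5·v, -2·u·v - 5·u]].
At the point, J = [[-2.250, 34.500], [-9.750, 12.000]] (det J = 309.375).
Solving J·Δ = −F gives Δ = (0.588, -0.574).
Then the next iterate is (u, v)₁ = (-0.912, 0.926).

(-0.912, 0.926)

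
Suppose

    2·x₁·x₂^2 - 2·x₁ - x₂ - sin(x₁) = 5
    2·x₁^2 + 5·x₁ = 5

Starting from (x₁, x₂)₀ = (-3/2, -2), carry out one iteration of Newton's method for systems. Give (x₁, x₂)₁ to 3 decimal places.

(-9.500, 3.312)

At (-3/2, -2): F = (-11.00251, -8.000).
Jacobian J = [[2·x₂^2 - cos(x₁) - 2, 4·x₁·x₂ - 1], [4·x₁ + 5, 0]].
At the point, J = [[5.92926, 11.000], [-1.000, 0.000]] (det J = 11.000).
Solving J·Δ = −F gives Δ = (-8.000, 5.312).
Then the next iterate is (x₁, x₂)₁ = (-9.500, 3.312).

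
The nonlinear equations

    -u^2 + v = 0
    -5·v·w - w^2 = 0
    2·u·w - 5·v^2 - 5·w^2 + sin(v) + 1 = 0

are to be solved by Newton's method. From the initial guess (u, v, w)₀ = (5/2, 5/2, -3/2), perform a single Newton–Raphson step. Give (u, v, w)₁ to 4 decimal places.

(1.5349, 1.4243, -0.6124)

At (5/2, 5/2, -3/2): F = (-3.7500, 16.5000, -48.401528).
Jacobian J = [[-2·u, 1, 0], [0, -5·w, -5·v - 2·w], [2·w, -10·v + cos(v), 2·u - 10·w]].
At the point, J = [[-5.0000, 1.0000, 0.0000], [0.0000, 7.5000, -9.5000], [-3.0000, -25.801144, 20.0000]] (det J = 504.054322).
Solving J·Δ = −F gives Δ = (-0.9651, -1.0757, 0.8876).
Then the next iterate is (u, v, w)₁ = (1.5349, 1.4243, -0.6124).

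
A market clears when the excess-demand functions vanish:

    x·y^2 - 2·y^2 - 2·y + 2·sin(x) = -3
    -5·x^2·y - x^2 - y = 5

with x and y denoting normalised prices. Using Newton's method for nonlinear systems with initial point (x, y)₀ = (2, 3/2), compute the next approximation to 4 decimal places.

At (2, 3/2): F = (1.818595, -40.5000).
Jacobian J = [[y^2 + 2·cos(x), 2·x·y - 4·y - 2], [-10·x·y - 2·x, -5·x^2 - 1]].
At the point, J = [[1.417706, -2.0000], [-34.0000, -21.0000]] (det J = -97.771833).
Solving J·Δ = −F gives Δ = (-1.2191, 0.0452).
Then the next iterate is (x, y)₁ = (0.7809, 1.5452).

(0.7809, 1.5452)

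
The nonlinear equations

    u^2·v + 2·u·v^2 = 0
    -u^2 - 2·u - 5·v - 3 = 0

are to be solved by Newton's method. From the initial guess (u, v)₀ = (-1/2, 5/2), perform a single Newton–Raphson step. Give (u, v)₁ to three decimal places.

(-1.266, -0.297)

At (-1/2, 5/2): F = (-5.625, -14.750).
Jacobian J = [[2·u·v + 2·v^2, u^2 + 4·u·v], [-2·u - 2, -5]].
At the point, J = [[10.000, -4.750], [-1.000, -5.000]] (det J = -54.750).
Solving J·Δ = −F gives Δ = (-0.766, -2.797).
Then the next iterate is (u, v)₁ = (-1.266, -0.297).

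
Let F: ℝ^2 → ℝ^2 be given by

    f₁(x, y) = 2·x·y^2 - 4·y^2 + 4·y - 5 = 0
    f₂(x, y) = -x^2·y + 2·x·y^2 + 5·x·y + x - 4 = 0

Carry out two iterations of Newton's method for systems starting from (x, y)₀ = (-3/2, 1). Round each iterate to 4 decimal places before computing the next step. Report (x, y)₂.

(12.1774, 7.2822)

At (-3/2, 1): F = (-8.0000, -18.2500).
Jacobian J = [[2·y^2, 4·x·y - 8·y + 4], [-2·x·y + 2·y^2 + 5·y + 1, -x^2 + 4·x·y + 5·x]].
At the point, J = [[2.0000, -10.0000], [11.0000, -15.7500]] (det J = 78.5000).
Solving J·Δ = −F gives Δ = (0.7197, -0.6561).
Then the next iterate is (x, y)₁ = (-0.7803, 0.3439).
Round to (-0.7803, 0.3439) and repeat: F = (-4.282037, -6.515983), J = [[0.236534, 0.175419], [3.492725, -5.583749]].
Δ = (12.9577, 6.9383), so (x, y)₂ = (12.1774, 7.2822).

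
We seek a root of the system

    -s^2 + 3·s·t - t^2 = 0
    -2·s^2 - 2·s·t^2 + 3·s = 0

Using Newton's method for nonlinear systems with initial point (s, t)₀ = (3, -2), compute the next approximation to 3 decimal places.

(-1.701, -3.955)

At (3, -2): F = (-31.000, -33.000).
Jacobian J = [[-2·s + 3·t, 3·s - 2·t], [-4·s - 2·t^2 + 3, -4·s·t]].
At the point, J = [[-12.000, 13.000], [-17.000, 24.000]] (det J = -67.000).
Solving J·Δ = −F gives Δ = (-4.701, -1.955).
Then the next iterate is (s, t)₁ = (-1.701, -3.955).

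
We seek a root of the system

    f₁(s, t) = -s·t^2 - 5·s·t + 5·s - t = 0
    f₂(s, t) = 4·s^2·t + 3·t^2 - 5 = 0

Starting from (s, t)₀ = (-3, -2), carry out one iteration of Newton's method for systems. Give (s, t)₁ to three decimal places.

At (-3, -2): F = (-31.000, -65.000).
Jacobian J = [[-t^2 - 5·t + 5, -2·s·t - 5·s - 1], [8·s·t, 4·s^2 + 6·t]].
At the point, J = [[11.000, 2.000], [48.000, 24.000]] (det J = 168.000).
Solving J·Δ = −F gives Δ = (3.655, -4.601).
Then the next iterate is (s, t)₁ = (0.655, -6.601).

(0.655, -6.601)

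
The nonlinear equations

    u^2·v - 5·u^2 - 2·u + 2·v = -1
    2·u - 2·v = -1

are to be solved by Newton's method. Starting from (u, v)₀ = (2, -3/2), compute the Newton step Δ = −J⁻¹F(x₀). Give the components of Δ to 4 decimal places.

(-0.3636, 3.6364)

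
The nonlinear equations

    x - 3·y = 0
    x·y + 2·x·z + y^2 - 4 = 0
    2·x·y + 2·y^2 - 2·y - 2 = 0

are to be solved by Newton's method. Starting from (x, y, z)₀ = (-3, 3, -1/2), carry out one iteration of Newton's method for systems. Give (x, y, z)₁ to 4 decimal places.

(0.2727, 0.0909, -1.0303)

At (-3, 3, -1/2): F = (-12.0000, -1.0000, -8.0000).
Jacobian J = [[1, -3, 0], [y + 2·z, x + 2·y, 2·x], [2·y, 2·x + 4·y - 2, 0]].
At the point, J = [[1.0000, -3.0000, 0.0000], [2.0000, 3.0000, -6.0000], [6.0000, 4.0000, 0.0000]] (det J = 132.0000).
Solving J·Δ = −F gives Δ = (3.2727, -2.9091, -0.5303).
Then the next iterate is (x, y, z)₁ = (0.2727, 0.0909, -1.0303).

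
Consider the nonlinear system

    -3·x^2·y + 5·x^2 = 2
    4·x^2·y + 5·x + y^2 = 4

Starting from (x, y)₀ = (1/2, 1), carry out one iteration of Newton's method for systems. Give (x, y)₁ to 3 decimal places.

(0.824, -0.137)

At (1/2, 1): F = (-1.500, 0.500).
Jacobian J = [[-6·x·y + 10·x, -3·x^2], [8·x·y + 5, 4·x^2 + 2·y]].
At the point, J = [[2.000, -0.750], [9.000, 3.000]] (det J = 12.750).
Solving J·Δ = −F gives Δ = (0.324, -1.137).
Then the next iterate is (x, y)₁ = (0.824, -0.137).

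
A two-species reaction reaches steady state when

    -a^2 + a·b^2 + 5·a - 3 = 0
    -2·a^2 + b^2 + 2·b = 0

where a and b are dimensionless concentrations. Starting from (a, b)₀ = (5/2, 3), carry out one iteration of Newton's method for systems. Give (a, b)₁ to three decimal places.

(1.741, 1.739)

At (5/2, 3): F = (25.750, 2.500).
Jacobian J = [[-2·a + b^2 + 5, 2·a·b], [-4·a, 2·b + 2]].
At the point, J = [[9.000, 15.000], [-10.000, 8.000]] (det J = 222.000).
Solving J·Δ = −F gives Δ = (-0.759, -1.261).
Then the next iterate is (a, b)₁ = (1.741, 1.739).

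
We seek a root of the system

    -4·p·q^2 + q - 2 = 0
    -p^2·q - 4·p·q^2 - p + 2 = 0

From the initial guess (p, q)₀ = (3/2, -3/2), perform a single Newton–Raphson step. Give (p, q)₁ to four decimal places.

At (3/2, -3/2): F = (-17.0000, -9.6250).
Jacobian J = [[-4·q^2, -8·p·q + 1], [-2·p·q - 4·q^2 - 1, -p^2 - 8·p·q]].
At the point, J = [[-9.0000, 19.0000], [-5.5000, 15.7500]] (det J = -37.2500).
Solving J·Δ = −F gives Δ = (-2.2785, -0.1846).
Then the next iterate is (p, q)₁ = (-0.7785, -1.6846).

(-0.7785, -1.6846)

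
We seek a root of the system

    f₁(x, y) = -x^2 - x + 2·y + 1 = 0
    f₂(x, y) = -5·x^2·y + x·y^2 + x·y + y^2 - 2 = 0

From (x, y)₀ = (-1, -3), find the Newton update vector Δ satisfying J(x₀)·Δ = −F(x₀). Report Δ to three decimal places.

(0.048, 2.476)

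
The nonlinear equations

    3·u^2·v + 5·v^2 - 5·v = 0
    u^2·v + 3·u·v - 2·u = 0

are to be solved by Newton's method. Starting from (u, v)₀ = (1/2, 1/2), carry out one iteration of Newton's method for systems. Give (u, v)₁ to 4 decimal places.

(1.0476, 0.5714)

At (1/2, 1/2): F = (-0.8750, -0.1250).
Jacobian J = [[6·u·v, 3·u^2 + 10·v - 5], [2·u·v + 3·v - 2, u^2 + 3·u]].
At the point, J = [[1.5000, 0.7500], [0.0000, 1.7500]] (det J = 2.6250).
Solving J·Δ = −F gives Δ = (0.5476, 0.0714).
Then the next iterate is (u, v)₁ = (1.0476, 0.5714).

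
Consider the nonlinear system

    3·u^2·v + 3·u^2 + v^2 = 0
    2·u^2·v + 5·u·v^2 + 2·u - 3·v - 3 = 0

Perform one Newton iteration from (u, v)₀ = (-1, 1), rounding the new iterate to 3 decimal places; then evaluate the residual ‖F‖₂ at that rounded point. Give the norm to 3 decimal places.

5.159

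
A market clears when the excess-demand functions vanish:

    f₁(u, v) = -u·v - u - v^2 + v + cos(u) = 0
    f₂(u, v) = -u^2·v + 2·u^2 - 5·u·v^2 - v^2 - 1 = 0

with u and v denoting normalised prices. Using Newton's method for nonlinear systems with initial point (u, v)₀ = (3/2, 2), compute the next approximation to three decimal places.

(0.124, 1.794)

At (3/2, 2): F = (-6.42926, -35.000).
Jacobian J = [[-v - sin(u) - 1, -u - 2·v + 1], [-2·u·v + 4·u - 5·v^2, -u^2 - 10·u·v - 2·v]].
At the point, J = [[-3.99749, -4.500], [-20.000, -36.250]] (det J = 54.90919).
Solving J·Δ = −F gives Δ = (-1.376, -0.206).
Then the next iterate is (u, v)₁ = (0.124, 1.794).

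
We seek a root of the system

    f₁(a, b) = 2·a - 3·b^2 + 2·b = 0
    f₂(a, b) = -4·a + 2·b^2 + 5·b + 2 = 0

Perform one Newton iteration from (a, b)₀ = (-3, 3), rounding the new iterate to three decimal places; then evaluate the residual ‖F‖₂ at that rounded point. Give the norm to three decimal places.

At (-3, 3): F = (-27.000, 47.000).
Jacobian J = [[2, -6·b + 2], [-4, 4·b + 5]].
At the point, J = [[2.000, -16.000], [-4.000, 17.000]] (det J = -30.000).
Solving J·Δ = −F gives Δ = (9.767, -0.467).
Then the next iterate is (a, b)₁ = (6.767, 2.533).
Re-evaluating at (6.767, 2.533): F = (-0.64827, 0.42918), so ‖F‖₂ = 0.777.

0.777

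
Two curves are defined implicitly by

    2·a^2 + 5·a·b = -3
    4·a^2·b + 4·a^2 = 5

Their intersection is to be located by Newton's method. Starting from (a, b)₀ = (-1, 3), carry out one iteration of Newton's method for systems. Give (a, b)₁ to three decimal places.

(-0.871, 1.284)

At (-1, 3): F = (-10.000, 11.000).
Jacobian J = [[4·a + 5·b, 5·a], [8·a·b + 8·a, 4·a^2]].
At the point, J = [[11.000, -5.000], [-32.000, 4.000]] (det J = -116.000).
Solving J·Δ = −F gives Δ = (0.129, -1.716).
Then the next iterate is (a, b)₁ = (-0.871, 1.284).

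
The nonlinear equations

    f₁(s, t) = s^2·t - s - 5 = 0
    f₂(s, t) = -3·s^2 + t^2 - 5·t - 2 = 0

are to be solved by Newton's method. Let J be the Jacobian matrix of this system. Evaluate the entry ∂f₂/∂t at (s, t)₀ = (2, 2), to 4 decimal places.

-1.0000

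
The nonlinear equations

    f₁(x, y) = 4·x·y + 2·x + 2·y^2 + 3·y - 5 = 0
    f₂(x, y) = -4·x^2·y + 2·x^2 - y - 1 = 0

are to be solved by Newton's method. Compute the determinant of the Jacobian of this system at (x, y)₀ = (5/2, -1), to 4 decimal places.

J = [[4·y + 2, 4·x + 4·y + 3], [-8·x·y + 4·x, -4·x^2 - 1]].
At the point, J = [[-2.0000, 9.0000], [30.0000, -26.0000]].
det J = -218.0000.

-218.0000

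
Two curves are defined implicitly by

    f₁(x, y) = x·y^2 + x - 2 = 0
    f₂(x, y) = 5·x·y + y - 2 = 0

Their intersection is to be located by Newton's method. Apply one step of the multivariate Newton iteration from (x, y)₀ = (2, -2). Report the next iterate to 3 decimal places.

(-2.160, -3.600)

At (2, -2): F = (8.000, -24.000).
Jacobian J = [[y^2 + 1, 2·x·y], [5·y, 5·x + 1]].
At the point, J = [[5.000, -8.000], [-10.000, 11.000]] (det J = -25.000).
Solving J·Δ = −F gives Δ = (-4.160, -1.600).
Then the next iterate is (x, y)₁ = (-2.160, -3.600).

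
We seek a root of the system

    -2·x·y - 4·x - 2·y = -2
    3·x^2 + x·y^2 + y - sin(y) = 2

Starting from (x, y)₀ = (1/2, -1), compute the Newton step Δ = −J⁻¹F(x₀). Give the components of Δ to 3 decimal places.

(0.332, 0.778)

At (1/2, -1): F = (3.000, -0.90853).
Jacobian J = [[-2·y - 4, -2·x - 2], [6·x + y^2, 2·x·y - cos(y) + 1]].
At the point, J = [[-2.000, -3.000], [4.000, -0.54030]] (det J = 13.08060).
Solving J·Δ = −F gives Δ = (0.332, 0.778).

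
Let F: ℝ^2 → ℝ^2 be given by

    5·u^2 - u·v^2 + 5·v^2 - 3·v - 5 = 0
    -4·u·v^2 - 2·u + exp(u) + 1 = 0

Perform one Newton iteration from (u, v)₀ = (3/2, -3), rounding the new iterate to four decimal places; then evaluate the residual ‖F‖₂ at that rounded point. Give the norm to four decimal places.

25.1478

At (3/2, -3): F = (46.7500, -51.518311).
Jacobian J = [[10·u - v^2, -2·u·v + 10·v - 3], [-4·v^2 + exp(u) - 2, -8·u·v]].
At the point, J = [[6.0000, -24.0000], [-33.518311, 36.0000]] (det J = -588.439462).
Solving J·Δ = −F gives Δ = (0.7589, 2.1376).
Then the next iterate is (u, v)₁ = (2.2589, -0.8624).
Re-evaluating at (2.2589, -0.8624): F = (25.138995, -0.665327), so ‖F‖₂ = 25.1478.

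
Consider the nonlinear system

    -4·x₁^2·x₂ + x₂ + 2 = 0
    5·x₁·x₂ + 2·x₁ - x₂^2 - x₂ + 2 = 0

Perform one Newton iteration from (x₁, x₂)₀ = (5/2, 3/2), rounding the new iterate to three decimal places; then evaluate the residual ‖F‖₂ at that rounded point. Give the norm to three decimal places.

5695.611

At (5/2, 3/2): F = (-34.000, 22.000).
Jacobian J = [[-8·x₁·x₂, -4·x₁^2 + 1], [5·x₂ + 2, 5·x₁ - 2·x₂ - 1]].
At the point, J = [[-30.000, -24.000], [9.500, 8.500]] (det J = -27.000).
Solving J·Δ = −F gives Δ = (8.852, -12.481).
Then the next iterate is (x₁, x₂)₁ = (11.352, -10.981).
Re-evaluating at (11.352, -10.981): F = (5651.41282, -708.17892), so ‖F‖₂ = 5695.611.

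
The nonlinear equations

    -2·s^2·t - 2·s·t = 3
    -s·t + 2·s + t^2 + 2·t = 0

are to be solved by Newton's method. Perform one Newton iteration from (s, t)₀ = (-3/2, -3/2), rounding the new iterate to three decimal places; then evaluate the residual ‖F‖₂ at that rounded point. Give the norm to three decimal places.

515.039

At (-3/2, -3/2): F = (-0.750, -6.000).
Jacobian J = [[-4·s·t - 2·t, -2·s^2 - 2·s], [-t + 2, -s + 2·t + 2]].
At the point, J = [[-6.000, -1.500], [3.500, 0.500]] (det J = 2.250).
Solving J·Δ = −F gives Δ = (4.167, -17.167).
Then the next iterate is (s, t)₁ = (2.667, -18.667).
Re-evaluating at (2.667, -18.667): F = (362.12238, 366.24178), so ‖F‖₂ = 515.039.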